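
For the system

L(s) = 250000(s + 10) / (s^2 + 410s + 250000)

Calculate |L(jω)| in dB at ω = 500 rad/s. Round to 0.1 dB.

At s = jω = j500:
zero (s+10): 10 + j500 → |·| = √(10²+500²) = √250100 ≈ 500.1, ∠ = arctan(500/10) ≈ 88.85°
quadratic: (j500)² + 410·j500 + 250000 = 0 + j205000 → |·| ≈ 2.05e+05, ∠ ≈ 90.00°
|L| = 250000 · 500.1 / 2.05e+05 ≈ 609.88
Gain = 20 log₁₀(609.88) ≈ 55.70 dB

55.7 dB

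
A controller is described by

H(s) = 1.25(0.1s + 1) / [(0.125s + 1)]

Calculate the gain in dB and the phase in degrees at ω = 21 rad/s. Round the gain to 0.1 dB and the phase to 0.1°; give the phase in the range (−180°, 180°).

0.3 dB, -4.6°

At ω = 21 rad/s:
zero (1 + j21·0.1) = 1 + j2.1 → |·| ≈ 2.3259, ∠ ≈ 64.54°
pole (1 + j21·0.125) = 1 + j2.625 → |·| ≈ 2.809, ∠ ≈ 69.15°
|H| = 1.25 · 2.3259 / (2.809) ≈ 1.035
Gain = 20 log₁₀(1.035) ≈ 0.30 dB
∠H = (64.54°) − (69.15°) = -4.61°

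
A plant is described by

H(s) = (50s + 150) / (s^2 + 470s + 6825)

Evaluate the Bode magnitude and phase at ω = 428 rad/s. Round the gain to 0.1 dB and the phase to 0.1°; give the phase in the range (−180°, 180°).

-21.9 dB, -41.6°

Substitute s = j428:
Numerator: 50(j428) + 150 = 150 + j21400
Denominator: (j428)^2 + 470(j428) + 6825 = -176359 + j201160
|N| = √(150² + 21400²) ≈ 21401, ∠N ≈ 89.60°
|D| = √(176359² + 201160²) ≈ 2.6752e+05, ∠D ≈ 131.24°
|H| = 21401 / 2.6752e+05 ≈ 0.079998
Gain = 20 log₁₀(0.079998) ≈ -21.94 dB
∠H = 89.60° − 131.24° = -41.64°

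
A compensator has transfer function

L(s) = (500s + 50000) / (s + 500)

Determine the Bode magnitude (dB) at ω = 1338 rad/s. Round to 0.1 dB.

Substitute s = j1338:
Numerator: 500(j1338) + 50000 = 50000 + j669000
Denominator: (j1338) + 500 = 500 + j1338
|N| = √(50000² + 669000²) ≈ 6.7087e+05, ∠N ≈ 85.73°
|D| = √(500² + 1338²) ≈ 1428.4, ∠D ≈ 69.51°
|L| = 6.7087e+05 / 1428.4 ≈ 469.67
Gain = 20 log₁₀(469.67) ≈ 53.44 dB

53.4 dB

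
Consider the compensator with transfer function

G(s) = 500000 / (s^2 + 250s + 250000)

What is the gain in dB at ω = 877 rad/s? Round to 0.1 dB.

At s = jω = j877:
quadratic: (j877)² + 250·j877 + 250000 = -519129 + j219250 → |·| ≈ 5.6353e+05, ∠ ≈ 157.10°
|G| = 500000 / 5.6353e+05 ≈ 0.88726
Gain = 20 log₁₀(0.88726) ≈ -1.04 dB

-1.0 dB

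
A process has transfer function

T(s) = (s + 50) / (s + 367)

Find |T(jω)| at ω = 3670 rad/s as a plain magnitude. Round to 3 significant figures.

0.995

At s = jω = j3670:
zero (s+50): 50 + j3670 → |·| = √(50²+3670²) = √13471400 ≈ 3670.3, ∠ = arctan(3670/50) ≈ 89.22°
pole (s+367): 367 + j3670 → |·| = √(367²+3670²) = √13603589 ≈ 3688.3, ∠ = arctan(3670/367) ≈ 84.29°
|T| = 1 · 3670.3 / 3688.3 ≈ 0.99512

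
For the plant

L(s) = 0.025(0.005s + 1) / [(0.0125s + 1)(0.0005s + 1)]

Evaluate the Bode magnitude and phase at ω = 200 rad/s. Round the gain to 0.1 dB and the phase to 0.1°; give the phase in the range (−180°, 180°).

-37.7 dB, -28.9°

At ω = 200 rad/s:
zero (1 + j200·0.005) = 1 + j1 → |·| ≈ 1.4142, ∠ ≈ 45.00°
pole (1 + j200·0.0125) = 1 + j2.5 → |·| ≈ 2.6926, ∠ ≈ 68.20°
pole (1 + j200·0.0005) = 1 + j0.1 → |·| ≈ 1.005, ∠ ≈ 5.71°
|L| = 0.025 · 1.4142 / (2.6926 · 1.005) ≈ 0.013065
Gain = 20 log₁₀(0.013065) ≈ -37.68 dB
∠L = (45.00°) − (68.20° + 5.71°) = -28.91°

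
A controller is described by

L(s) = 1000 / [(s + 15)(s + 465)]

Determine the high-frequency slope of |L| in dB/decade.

-40 dB/decade

Each pole contributes −20 dB/decade at high frequency; each zero contributes +20 dB/decade.
Net: 0 zero(s) − 2 pole(s) → -40 dB/decade.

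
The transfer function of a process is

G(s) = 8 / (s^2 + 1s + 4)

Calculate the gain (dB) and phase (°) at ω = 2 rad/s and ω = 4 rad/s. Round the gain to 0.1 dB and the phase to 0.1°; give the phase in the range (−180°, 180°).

ω = 2: 12.0 dB, -90.0°; ω = 4: -4.0 dB, -161.6°

At s = jω = j2:
quadratic: (j2)² + 1·j2 + 4 = 0 + j2 → |·| ≈ 2, ∠ ≈ 90.00°
|G| = 8 / 2 ≈ 4
Gain = 20 log₁₀(4) ≈ 12.04 dB
∠G = 0.00° − 90.00° = -90.00°

At s = jω = j4:
quadratic: (j4)² + 1·j4 + 4 = -12 + j4 → |·| ≈ 12.649, ∠ ≈ 161.57°
|G| = 8 / 12.649 ≈ 0.63246
Gain = 20 log₁₀(0.63246) ≈ -3.98 dB
∠G = 0.00° − 161.57° = -161.57°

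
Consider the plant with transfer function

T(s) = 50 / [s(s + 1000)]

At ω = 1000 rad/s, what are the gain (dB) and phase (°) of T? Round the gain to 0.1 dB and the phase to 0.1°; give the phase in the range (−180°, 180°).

At s = jω = j1000:
pole (s+1000): 1000 + j1000 → |·| = √(1000²+1000²) = √2000000 ≈ 1414.2, ∠ = arctan(1000/1000) ≈ 45.00°
pole at origin: |s| = 1000, ∠ = 90.00° (in denominator)
|T| = 50 / 1.4142e+06 ≈ 3.5356e-05
Gain = 20 log₁₀(3.5356e-05) ≈ -89.03 dB
∠T = 0.00° − 135.00° = -135.00°

-89.0 dB, -135.0°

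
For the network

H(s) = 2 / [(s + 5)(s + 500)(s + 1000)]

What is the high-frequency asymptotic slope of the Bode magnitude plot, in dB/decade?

-60 dB/decade

Each pole contributes −20 dB/decade at high frequency; each zero contributes +20 dB/decade.
Net: 0 zero(s) − 3 pole(s) → -60 dB/decade.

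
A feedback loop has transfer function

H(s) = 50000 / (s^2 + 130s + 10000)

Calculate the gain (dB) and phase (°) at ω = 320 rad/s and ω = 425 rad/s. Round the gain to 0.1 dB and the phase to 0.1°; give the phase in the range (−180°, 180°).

At s = jω = j320:
quadratic: (j320)² + 130·j320 + 10000 = -92400 + j41600 → |·| ≈ 1.0133e+05, ∠ ≈ 155.76°
|H| = 50000 / 1.0133e+05 ≈ 0.49344
Gain = 20 log₁₀(0.49344) ≈ -6.14 dB
∠H = 0.00° − 155.76° = -155.76°

At s = jω = j425:
quadratic: (j425)² + 130·j425 + 10000 = -170625 + j55250 → |·| ≈ 1.7935e+05, ∠ ≈ 162.06°
|H| = 50000 / 1.7935e+05 ≈ 0.27878
Gain = 20 log₁₀(0.27878) ≈ -11.09 dB
∠H = 0.00° − 162.06° = -162.06°

ω = 320: -6.1 dB, -155.8°; ω = 425: -11.1 dB, -162.1°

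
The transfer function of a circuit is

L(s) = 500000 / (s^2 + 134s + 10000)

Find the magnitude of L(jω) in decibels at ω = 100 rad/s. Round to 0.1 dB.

At s = jω = j100:
quadratic: (j100)² + 134·j100 + 10000 = 0 + j13400 → |·| ≈ 13400, ∠ ≈ 90.00°
|L| = 500000 / 13400 ≈ 37.313
Gain = 20 log₁₀(37.313) ≈ 31.44 dB

31.4 dB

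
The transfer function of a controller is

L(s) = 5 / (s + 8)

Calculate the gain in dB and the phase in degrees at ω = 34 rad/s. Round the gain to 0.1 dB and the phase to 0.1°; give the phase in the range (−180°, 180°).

-16.9 dB, -76.8°

At s = jω = j34:
pole (s+8): 8 + j34 → |·| = √(8²+34²) = √1220 ≈ 34.928, ∠ = arctan(34/8) ≈ 76.76°
|L| = 5 / 34.928 ≈ 0.14315
Gain = 20 log₁₀(0.14315) ≈ -16.88 dB
∠L = 0.00° − 76.76° = -76.76°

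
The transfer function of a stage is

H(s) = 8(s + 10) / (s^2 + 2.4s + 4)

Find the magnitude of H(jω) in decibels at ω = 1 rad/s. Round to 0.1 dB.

26.4 dB

At s = jω = j1:
zero (s+10): 10 + j1 → |·| = √(10²+1²) = √101 ≈ 10.05, ∠ = arctan(1/10) ≈ 5.71°
quadratic: (j1)² + 2.4·j1 + 4 = 3 + j2.4 → |·| ≈ 3.8419, ∠ ≈ 38.66°
|H| = 8 · 10.05 / 3.8419 ≈ 20.927
Gain = 20 log₁₀(20.927) ≈ 26.41 dB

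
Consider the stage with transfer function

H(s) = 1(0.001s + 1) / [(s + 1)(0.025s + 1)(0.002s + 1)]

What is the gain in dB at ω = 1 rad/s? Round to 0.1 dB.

At ω = 1 rad/s:
zero (1 + j1·0.001) = 1 + j0.001 → |·| ≈ 1, ∠ ≈ 0.06°
pole (1 + j1·1) = 1 + j1 → |·| ≈ 1.4142, ∠ ≈ 45.00°
pole (1 + j1·0.025) = 1 + j0.025 → |·| ≈ 1.0003, ∠ ≈ 1.43°
pole (1 + j1·0.002) = 1 + j0.002 → |·| ≈ 1, ∠ ≈ 0.11°
|H| = 1 · 1 / (1.4142 · 1.0003 · 1) ≈ 0.7069
Gain = 20 log₁₀(0.7069) ≈ -3.01 dB

-3.0 dB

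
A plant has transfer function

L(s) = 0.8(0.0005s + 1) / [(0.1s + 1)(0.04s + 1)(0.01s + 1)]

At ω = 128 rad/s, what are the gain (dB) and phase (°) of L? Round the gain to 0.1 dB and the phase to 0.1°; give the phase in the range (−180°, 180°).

-42.7 dB, 147.2°

At ω = 128 rad/s:
zero (1 + j128·0.0005) = 1 + j0.064 → |·| ≈ 1.002, ∠ ≈ 3.66°
pole (1 + j128·0.1) = 1 + j12.8 → |·| ≈ 12.839, ∠ ≈ 85.53°
pole (1 + j128·0.04) = 1 + j5.12 → |·| ≈ 5.2167, ∠ ≈ 78.95°
pole (1 + j128·0.01) = 1 + j1.28 → |·| ≈ 1.6243, ∠ ≈ 52.00°
|L| = 0.8 · 1.002 / (12.839 · 5.2167 · 1.6243) ≈ 0.0073683
Gain = 20 log₁₀(0.0073683) ≈ -42.65 dB
∠L = (3.66°) − (85.53° + 78.95° + 52.00°) = -212.82° ≡ 147.18° (principal value)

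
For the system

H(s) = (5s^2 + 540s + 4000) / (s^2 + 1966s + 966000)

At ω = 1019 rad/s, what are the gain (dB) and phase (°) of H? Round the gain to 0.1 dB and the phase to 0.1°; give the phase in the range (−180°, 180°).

8.3 dB, 81.9°

Substitute s = j1019:
Numerator: 5(j1019)^2 + 540(j1019) + 4000 = -5187805 + j550260
Denominator: (j1019)^2 + 1966(j1019) + 966000 = -72361 + j2003354
|N| = √(5187805² + 550260²) ≈ 5.2169e+06, ∠N ≈ 173.95°
|D| = √(72361² + 2003354²) ≈ 2.0047e+06, ∠D ≈ 92.07°
|H| = 5.2169e+06 / 2.0047e+06 ≈ 2.6023
Gain = 20 log₁₀(2.6023) ≈ 8.31 dB
∠H = 173.95° − 92.07° = 81.88°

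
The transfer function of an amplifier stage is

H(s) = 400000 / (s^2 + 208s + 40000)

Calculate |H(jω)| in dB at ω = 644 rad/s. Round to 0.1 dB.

0.0 dB

At s = jω = j644:
quadratic: (j644)² + 208·j644 + 40000 = -374736 + j133952 → |·| ≈ 3.9796e+05, ∠ ≈ 160.33°
|H| = 400000 / 3.9796e+05 ≈ 1.0051
Gain = 20 log₁₀(1.0051) ≈ 0.04 dB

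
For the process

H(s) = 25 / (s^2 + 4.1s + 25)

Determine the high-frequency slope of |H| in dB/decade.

-40 dB/decade

Each pole contributes −20 dB/decade at high frequency; each zero contributes +20 dB/decade.
Net: 0 zero(s) − 2 pole(s) → -40 dB/decade.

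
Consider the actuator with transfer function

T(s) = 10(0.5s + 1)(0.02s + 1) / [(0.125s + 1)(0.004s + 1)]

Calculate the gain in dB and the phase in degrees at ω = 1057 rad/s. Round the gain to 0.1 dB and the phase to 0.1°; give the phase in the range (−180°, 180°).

45.8 dB, 10.9°

At ω = 1057 rad/s:
zero (1 + j1057·0.5) = 1 + j528.5 → |·| ≈ 528.5, ∠ ≈ 89.89°
zero (1 + j1057·0.02) = 1 + j21.14 → |·| ≈ 21.164, ∠ ≈ 87.29°
pole (1 + j1057·0.125) = 1 + j132.125 → |·| ≈ 132.13, ∠ ≈ 89.57°
pole (1 + j1057·0.004) = 1 + j4.228 → |·| ≈ 4.3447, ∠ ≈ 76.69°
|T| = 10 · 528.5 · 21.164 / (132.13 · 4.3447) ≈ 194.84
Gain = 20 log₁₀(194.84) ≈ 45.79 dB
∠T = (89.89° + 87.29°) − (89.57° + 76.69°) = 10.92°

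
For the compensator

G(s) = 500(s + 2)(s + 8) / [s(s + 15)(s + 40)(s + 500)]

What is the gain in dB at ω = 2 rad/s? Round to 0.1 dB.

At s = jω = j2:
zero (s+2): 2 + j2 → |·| = √(2²+2²) = √8 ≈ 2.8284, ∠ = arctan(2/2) ≈ 45.00°
zero (s+8): 8 + j2 → |·| = √(8²+2²) = √68 ≈ 8.2462, ∠ = arctan(2/8) ≈ 14.04°
pole (s+15): 15 + j2 → |·| = √(15²+2²) = √229 ≈ 15.133, ∠ = arctan(2/15) ≈ 7.59°
pole (s+40): 40 + j2 → |·| = √(40²+2²) = √1604 ≈ 40.05, ∠ = arctan(2/40) ≈ 2.86°
pole (s+500): 500 + j2 → |·| = √(500²+2²) = √250004 ≈ 500, ∠ = arctan(2/500) ≈ 0.23°
pole at origin: |s| = 2, ∠ = 90.00° (in denominator)
|G| = 500 · 23.324 / 6.0608e+05 ≈ 0.019242
Gain = 20 log₁₀(0.019242) ≈ -34.31 dB

-34.3 dB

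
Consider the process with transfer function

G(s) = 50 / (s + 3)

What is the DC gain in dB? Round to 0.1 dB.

G(0) = 50 / 3 ≈ 16.667
20 log₁₀(16.667) ≈ 24.44 dB

24.4 dB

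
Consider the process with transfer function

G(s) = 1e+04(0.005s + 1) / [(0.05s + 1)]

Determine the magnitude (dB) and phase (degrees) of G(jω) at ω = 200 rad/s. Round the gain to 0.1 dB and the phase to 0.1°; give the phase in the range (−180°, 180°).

At ω = 200 rad/s:
zero (1 + j200·0.005) = 1 + j1 → |·| ≈ 1.4142, ∠ ≈ 45.00°
pole (1 + j200·0.05) = 1 + j10 → |·| ≈ 10.05, ∠ ≈ 84.29°
|G| = 1e+04 · 1.4142 / (10.05) ≈ 1407.2
Gain = 20 log₁₀(1407.2) ≈ 62.97 dB
∠G = (45.00°) − (84.29°) = -39.29°

63.0 dB, -39.3°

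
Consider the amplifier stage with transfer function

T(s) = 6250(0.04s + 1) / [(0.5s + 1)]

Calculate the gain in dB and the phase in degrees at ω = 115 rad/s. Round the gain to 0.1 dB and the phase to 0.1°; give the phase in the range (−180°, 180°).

54.2 dB, -11.3°

At ω = 115 rad/s:
zero (1 + j115·0.04) = 1 + j4.6 → |·| ≈ 4.7074, ∠ ≈ 77.74°
pole (1 + j115·0.5) = 1 + j57.5 → |·| ≈ 57.509, ∠ ≈ 89.00°
|T| = 6250 · 4.7074 / (57.509) ≈ 511.59
Gain = 20 log₁₀(511.59) ≈ 54.18 dB
∠T = (77.74°) − (89.00°) = -11.26°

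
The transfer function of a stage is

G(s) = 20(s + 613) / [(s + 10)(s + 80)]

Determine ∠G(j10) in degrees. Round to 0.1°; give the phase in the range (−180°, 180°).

-51.2°

At s = jω = j10:
zero (s+613): 613 + j10 → |·| = √(613²+10²) = √375869 ≈ 613.08, ∠ = arctan(10/613) ≈ 0.93°
pole (s+10): 10 + j10 → |·| = √(10²+10²) = √200 ≈ 14.142, ∠ = arctan(10/10) ≈ 45.00°
pole (s+80): 80 + j10 → |·| = √(80²+10²) = √6500 ≈ 80.623, ∠ = arctan(10/80) ≈ 7.13°
∠G = 0.93° − 52.13° = -51.20°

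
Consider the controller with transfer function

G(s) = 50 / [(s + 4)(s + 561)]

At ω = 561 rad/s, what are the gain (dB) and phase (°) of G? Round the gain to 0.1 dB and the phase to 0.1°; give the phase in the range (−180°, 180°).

-79.0 dB, -134.6°

At s = jω = j561:
pole (s+4): 4 + j561 → |·| = √(4²+561²) = √314737 ≈ 561.01, ∠ = arctan(561/4) ≈ 89.59°
pole (s+561): 561 + j561 → |·| = √(561²+561²) = √629442 ≈ 793.37, ∠ = arctan(561/561) ≈ 45.00°
|G| = 50 / 4.4509e+05 ≈ 0.00011234
Gain = 20 log₁₀(0.00011234) ≈ -78.99 dB
∠G = 0.00° − 134.59° = -134.59°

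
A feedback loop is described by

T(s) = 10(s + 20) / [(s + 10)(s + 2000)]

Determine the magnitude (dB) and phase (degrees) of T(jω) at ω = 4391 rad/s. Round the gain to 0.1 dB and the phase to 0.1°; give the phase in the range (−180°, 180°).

At s = jω = j4391:
zero (s+20): 20 + j4391 → |·| = √(20²+4391²) = √19281281 ≈ 4391, ∠ = arctan(4391/20) ≈ 89.74°
pole (s+10): 10 + j4391 → |·| = √(10²+4391²) = √19280981 ≈ 4391, ∠ = arctan(4391/10) ≈ 89.87°
pole (s+2000): 2000 + j4391 → |·| = √(2000²+4391²) = √23280881 ≈ 4825, ∠ = arctan(4391/2000) ≈ 65.51°
|T| = 10 · 4391 / 2.1187e+07 ≈ 0.0020725
Gain = 20 log₁₀(0.0020725) ≈ -53.67 dB
∠T = 89.74° − 155.38° = -65.64°

-53.7 dB, -65.6°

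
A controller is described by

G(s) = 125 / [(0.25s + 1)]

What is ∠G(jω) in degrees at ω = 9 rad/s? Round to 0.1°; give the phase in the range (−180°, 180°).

-66.0°

At ω = 9 rad/s:
pole (1 + j9·0.25) = 1 + j2.25 → |·| ≈ 2.4622, ∠ ≈ 66.04°
∠G = (0°) − (66.04°) = -66.04°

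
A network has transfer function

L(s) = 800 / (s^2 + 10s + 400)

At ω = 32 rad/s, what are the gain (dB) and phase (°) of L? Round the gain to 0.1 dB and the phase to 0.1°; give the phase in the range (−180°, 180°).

1.1 dB, -152.9°

At s = jω = j32:
quadratic: (j32)² + 10·j32 + 400 = -624 + j320 → |·| ≈ 701.27, ∠ ≈ 152.85°
|L| = 800 / 701.27 ≈ 1.1408
Gain = 20 log₁₀(1.1408) ≈ 1.14 dB
∠L = 0.00° − 152.85° = -152.85°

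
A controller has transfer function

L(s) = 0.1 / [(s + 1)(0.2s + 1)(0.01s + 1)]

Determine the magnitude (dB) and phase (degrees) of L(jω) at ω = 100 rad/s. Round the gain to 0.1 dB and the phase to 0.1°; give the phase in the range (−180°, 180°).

At ω = 100 rad/s:
pole (1 + j100·1) = 1 + j100 → |·| ≈ 100, ∠ ≈ 89.43°
pole (1 + j100·0.2) = 1 + j20 → |·| ≈ 20.025, ∠ ≈ 87.14°
pole (1 + j100·0.01) = 1 + j1 → |·| ≈ 1.4142, ∠ ≈ 45.00°
|L| = 0.1 · 1 / (100 · 20.025 · 1.4142) ≈ 3.5312e-05
Gain = 20 log₁₀(3.5312e-05) ≈ -89.04 dB
∠L = (0°) − (89.43° + 87.14° + 45.00°) = -221.57° ≡ 138.43° (principal value)

-89.0 dB, 138.4°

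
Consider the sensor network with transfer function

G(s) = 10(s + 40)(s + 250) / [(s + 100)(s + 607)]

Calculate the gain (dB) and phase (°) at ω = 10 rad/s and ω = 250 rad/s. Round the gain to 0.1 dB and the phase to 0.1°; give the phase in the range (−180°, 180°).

ω = 10: 4.6 dB, 9.7°; ω = 250: 14.1 dB, 35.3°

At s = jω = j10:
zero (s+40): 40 + j10 → |·| = √(40²+10²) = √1700 ≈ 41.231, ∠ = arctan(10/40) ≈ 14.04°
zero (s+250): 250 + j10 → |·| = √(250²+10²) = √62600 ≈ 250.2, ∠ = arctan(10/250) ≈ 2.29°
pole (s+100): 100 + j10 → |·| = √(100²+10²) = √10100 ≈ 100.5, ∠ = arctan(10/100) ≈ 5.71°
pole (s+607): 607 + j10 → |·| = √(607²+10²) = √368549 ≈ 607.08, ∠ = arctan(10/607) ≈ 0.94°
|G| = 10 · 10316 / 61012 ≈ 1.6908
Gain = 20 log₁₀(1.6908) ≈ 4.56 dB
∠G = 16.33° − 6.65° = 9.68°

At s = jω = j250:
zero (s+40): 40 + j250 → |·| = √(40²+250²) = √64100 ≈ 253.18, ∠ = arctan(250/40) ≈ 80.91°
zero (s+250): 250 + j250 → |·| = √(250²+250²) = √125000 ≈ 353.55, ∠ = arctan(250/250) ≈ 45.00°
pole (s+100): 100 + j250 → |·| = √(100²+250²) = √72500 ≈ 269.26, ∠ = arctan(250/100) ≈ 68.20°
pole (s+607): 607 + j250 → |·| = √(607²+250²) = √430949 ≈ 656.47, ∠ = arctan(250/607) ≈ 22.38°
|G| = 10 · 89512 / 1.7676e+05 ≈ 5.064
Gain = 20 log₁₀(5.064) ≈ 14.09 dB
∠G = 125.91° − 90.58° = 35.33°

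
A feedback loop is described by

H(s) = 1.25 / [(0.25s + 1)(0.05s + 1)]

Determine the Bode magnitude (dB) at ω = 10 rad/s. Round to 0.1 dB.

-7.6 dB

At ω = 10 rad/s:
pole (1 + j10·0.25) = 1 + j2.5 → |·| ≈ 2.6926, ∠ ≈ 68.20°
pole (1 + j10·0.05) = 1 + j0.5 → |·| ≈ 1.118, ∠ ≈ 26.57°
|H| = 1.25 · 1 / (2.6926 · 1.118) ≈ 0.41524
Gain = 20 log₁₀(0.41524) ≈ -7.63 dB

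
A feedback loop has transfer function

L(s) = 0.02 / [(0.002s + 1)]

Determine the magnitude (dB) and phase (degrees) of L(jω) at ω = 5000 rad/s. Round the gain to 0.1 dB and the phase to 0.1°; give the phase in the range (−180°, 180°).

At ω = 5000 rad/s:
pole (1 + j5000·0.002) = 1 + j10 → |·| ≈ 10.05, ∠ ≈ 84.29°
|L| = 0.02 · 1 / (10.05) ≈ 0.00199
Gain = 20 log₁₀(0.00199) ≈ -54.02 dB
∠L = (0°) − (84.29°) = -84.29°

-54.0 dB, -84.3°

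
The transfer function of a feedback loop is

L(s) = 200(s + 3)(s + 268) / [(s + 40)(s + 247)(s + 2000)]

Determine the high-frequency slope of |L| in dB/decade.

-20 dB/decade

Each pole contributes −20 dB/decade at high frequency; each zero contributes +20 dB/decade.
Net: 2 zero(s) − 3 pole(s) → -20 dB/decade.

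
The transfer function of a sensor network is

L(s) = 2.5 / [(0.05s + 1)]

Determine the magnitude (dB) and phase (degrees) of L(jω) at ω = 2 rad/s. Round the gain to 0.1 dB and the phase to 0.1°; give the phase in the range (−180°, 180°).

7.9 dB, -5.7°

At ω = 2 rad/s:
pole (1 + j2·0.05) = 1 + j0.1 → |·| ≈ 1.005, ∠ ≈ 5.71°
|L| = 2.5 · 1 / (1.005) ≈ 2.4876
Gain = 20 log₁₀(2.4876) ≈ 7.92 dB
∠L = (0°) − (5.71°) = -5.71°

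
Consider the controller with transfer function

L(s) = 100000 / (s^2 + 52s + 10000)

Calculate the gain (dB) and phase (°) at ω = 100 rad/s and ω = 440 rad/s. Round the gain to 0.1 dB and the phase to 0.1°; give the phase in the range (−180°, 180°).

ω = 100: 25.7 dB, -90.0°; ω = 440: -5.3 dB, -172.9°

At s = jω = j100:
quadratic: (j100)² + 52·j100 + 10000 = 0 + j5200 → |·| ≈ 5200, ∠ ≈ 90.00°
|L| = 100000 / 5200 ≈ 19.231
Gain = 20 log₁₀(19.231) ≈ 25.68 dB
∠L = 0.00° − 90.00° = -90.00°

At s = jω = j440:
quadratic: (j440)² + 52·j440 + 10000 = -183600 + j22880 → |·| ≈ 1.8502e+05, ∠ ≈ 172.90°
|L| = 100000 / 1.8502e+05 ≈ 0.54048
Gain = 20 log₁₀(0.54048) ≈ -5.34 dB
∠L = 0.00° − 172.90° = -172.90°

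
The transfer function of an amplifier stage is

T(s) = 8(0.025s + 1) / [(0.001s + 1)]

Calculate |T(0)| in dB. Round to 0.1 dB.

T(0) = 8 · 1 / 1 = 8
20 log₁₀(8) ≈ 18.06 dB

18.1 dB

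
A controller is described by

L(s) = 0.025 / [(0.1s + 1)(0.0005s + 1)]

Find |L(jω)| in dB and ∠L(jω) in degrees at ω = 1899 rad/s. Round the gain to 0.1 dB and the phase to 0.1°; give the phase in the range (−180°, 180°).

At ω = 1899 rad/s:
pole (1 + j1899·0.1) = 1 + j189.9 → |·| ≈ 189.9, ∠ ≈ 89.70°
pole (1 + j1899·0.0005) = 1 + j0.9495 → |·| ≈ 1.379, ∠ ≈ 43.52°
|L| = 0.025 · 1 / (189.9 · 1.379) ≈ 9.5466e-05
Gain = 20 log₁₀(9.5466e-05) ≈ -80.40 dB
∠L = (0°) − (89.70° + 43.52°) = -133.22°

-80.4 dB, -133.2°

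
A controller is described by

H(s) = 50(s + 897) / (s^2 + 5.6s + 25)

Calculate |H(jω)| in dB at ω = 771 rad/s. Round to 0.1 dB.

-20.0 dB

At s = jω = j771:
zero (s+897): 897 + j771 → |·| = √(897²+771²) = √1399050 ≈ 1182.8, ∠ = arctan(771/897) ≈ 40.68°
quadratic: (j771)² + 5.6·j771 + 25 = -594416 + j4317.6 → |·| ≈ 5.9443e+05, ∠ ≈ 179.58°
|H| = 50 · 1182.8 / 5.9443e+05 ≈ 0.09949
Gain = 20 log₁₀(0.09949) ≈ -20.04 dB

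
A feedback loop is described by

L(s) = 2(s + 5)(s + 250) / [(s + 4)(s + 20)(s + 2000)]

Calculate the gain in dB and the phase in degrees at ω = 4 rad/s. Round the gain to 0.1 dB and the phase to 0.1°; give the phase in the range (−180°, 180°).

At s = jω = j4:
zero (s+5): 5 + j4 → |·| = √(5²+4²) = √41 ≈ 6.4031, ∠ = arctan(4/5) ≈ 38.66°
zero (s+250): 250 + j4 → |·| = √(250²+4²) = √62516 ≈ 250.03, ∠ = arctan(4/250) ≈ 0.92°
pole (s+4): 4 + j4 → |·| = √(4²+4²) = √32 ≈ 5.6569, ∠ = arctan(4/4) ≈ 45.00°
pole (s+20): 20 + j4 → |·| = √(20²+4²) = √416 ≈ 20.396, ∠ = arctan(4/20) ≈ 11.31°
pole (s+2000): 2000 + j4 → |·| = √(2000²+4²) = √4000016 ≈ 2000, ∠ = arctan(4/2000) ≈ 0.11°
|L| = 2 · 1601 / 2.3076e+05 ≈ 0.013876
Gain = 20 log₁₀(0.013876) ≈ -37.15 dB
∠L = 39.58° − 56.42° = -16.84°

-37.2 dB, -16.8°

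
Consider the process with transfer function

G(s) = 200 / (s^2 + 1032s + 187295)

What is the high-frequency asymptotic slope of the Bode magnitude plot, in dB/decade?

Each pole contributes −20 dB/decade at high frequency; each zero contributes +20 dB/decade.
Net: 0 zero(s) − 2 pole(s) → -40 dB/decade.

-40 dB/decade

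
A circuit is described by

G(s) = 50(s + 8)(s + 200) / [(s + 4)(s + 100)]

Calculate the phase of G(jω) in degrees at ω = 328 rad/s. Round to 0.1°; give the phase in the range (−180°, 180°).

At s = jω = j328:
zero (s+8): 8 + j328 → |·| = √(8²+328²) = √107648 ≈ 328.1, ∠ = arctan(328/8) ≈ 88.60°
zero (s+200): 200 + j328 → |·| = √(200²+328²) = √147584 ≈ 384.17, ∠ = arctan(328/200) ≈ 58.63°
pole (s+4): 4 + j328 → |·| = √(4²+328²) = √107600 ≈ 328.02, ∠ = arctan(328/4) ≈ 89.30°
pole (s+100): 100 + j328 → |·| = √(100²+328²) = √117584 ≈ 342.91, ∠ = arctan(328/100) ≈ 73.04°
∠G = 147.23° − 162.34° = -15.11°

-15.1°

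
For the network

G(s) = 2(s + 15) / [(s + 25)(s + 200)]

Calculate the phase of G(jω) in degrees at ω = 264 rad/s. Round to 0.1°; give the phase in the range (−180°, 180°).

-50.7°

At s = jω = j264:
zero (s+15): 15 + j264 → |·| = √(15²+264²) = √69921 ≈ 264.43, ∠ = arctan(264/15) ≈ 86.75°
pole (s+25): 25 + j264 → |·| = √(25²+264²) = √70321 ≈ 265.18, ∠ = arctan(264/25) ≈ 84.59°
pole (s+200): 200 + j264 → |·| = √(200²+264²) = √109696 ≈ 331.2, ∠ = arctan(264/200) ≈ 52.85°
∠G = 86.75° − 137.44° = -50.69°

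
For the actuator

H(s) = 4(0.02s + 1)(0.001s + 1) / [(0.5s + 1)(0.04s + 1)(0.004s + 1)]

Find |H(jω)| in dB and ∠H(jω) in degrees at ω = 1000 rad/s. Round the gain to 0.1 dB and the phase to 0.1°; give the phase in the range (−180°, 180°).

-57.2 dB, -122.3°

At ω = 1000 rad/s:
zero (1 + j1000·0.02) = 1 + j20 → |·| ≈ 20.025, ∠ ≈ 87.14°
zero (1 + j1000·0.001) = 1 + j1 → |·| ≈ 1.4142, ∠ ≈ 45.00°
pole (1 + j1000·0.5) = 1 + j500 → |·| ≈ 500, ∠ ≈ 89.89°
pole (1 + j1000·0.04) = 1 + j40 → |·| ≈ 40.012, ∠ ≈ 88.57°
pole (1 + j1000·0.004) = 1 + j4 → |·| ≈ 4.1231, ∠ ≈ 75.96°
|H| = 4 · 20.025 · 1.4142 / (500 · 40.012 · 4.1231) ≈ 0.0013733
Gain = 20 log₁₀(0.0013733) ≈ -57.24 dB
∠H = (87.14° + 45.00°) − (89.89° + 88.57° + 75.96°) = -122.28°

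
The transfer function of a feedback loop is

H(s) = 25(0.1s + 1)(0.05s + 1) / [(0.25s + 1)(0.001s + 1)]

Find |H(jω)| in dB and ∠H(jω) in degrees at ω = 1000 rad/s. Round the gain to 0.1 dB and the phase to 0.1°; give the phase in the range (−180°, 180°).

At ω = 1000 rad/s:
zero (1 + j1000·0.1) = 1 + j100 → |·| ≈ 100, ∠ ≈ 89.43°
zero (1 + j1000·0.05) = 1 + j50 → |·| ≈ 50.01, ∠ ≈ 88.85°
pole (1 + j1000·0.25) = 1 + j250 → |·| ≈ 250, ∠ ≈ 89.77°
pole (1 + j1000·0.001) = 1 + j1 → |·| ≈ 1.4142, ∠ ≈ 45.00°
|H| = 25 · 100 · 50.01 / (250 · 1.4142) ≈ 353.63
Gain = 20 log₁₀(353.63) ≈ 50.97 dB
∠H = (89.43° + 88.85°) − (89.77° + 45.00°) = 43.51°

51.0 dB, 43.5°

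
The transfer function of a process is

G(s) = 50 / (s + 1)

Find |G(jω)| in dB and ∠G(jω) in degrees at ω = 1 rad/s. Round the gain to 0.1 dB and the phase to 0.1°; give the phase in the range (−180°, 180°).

31.0 dB, -45.0°

At s = jω = j1:
pole (s+1): 1 + j1 → |·| = √(1²+1²) = √2 ≈ 1.4142, ∠ = arctan(1/1) ≈ 45.00°
|G| = 50 / 1.4142 ≈ 35.356
Gain = 20 log₁₀(35.356) ≈ 30.97 dB
∠G = 0.00° − 45.00° = -45.00°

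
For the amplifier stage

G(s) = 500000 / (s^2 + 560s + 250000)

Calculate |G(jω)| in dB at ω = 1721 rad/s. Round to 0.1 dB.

At s = jω = j1721:
quadratic: (j1721)² + 560·j1721 + 250000 = -2711841 + j963760 → |·| ≈ 2.878e+06, ∠ ≈ 160.44°
|G| = 500000 / 2.878e+06 ≈ 0.17373
Gain = 20 log₁₀(0.17373) ≈ -15.20 dB

-15.2 dB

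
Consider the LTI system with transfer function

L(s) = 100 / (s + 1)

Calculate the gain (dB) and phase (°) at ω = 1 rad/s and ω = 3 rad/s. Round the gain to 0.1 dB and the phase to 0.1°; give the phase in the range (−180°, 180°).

Substitute s = j1:
Numerator: 100 = 100 + j0
Denominator: (j1) + 1 = 1 + j1
|N| = √(100² + 0²) ≈ 100, ∠N ≈ 0.00°
|D| = √(1² + 1²) ≈ 1.4142, ∠D ≈ 45.00°
|L| = 100 / 1.4142 ≈ 70.711
Gain = 20 log₁₀(70.711) ≈ 36.99 dB
∠L = 0.00° − 45.00° = -45.00°

Substitute s = j3:
Numerator: 100 = 100 + j0
Denominator: (j3) + 1 = 1 + j3
|N| = √(100² + 0²) ≈ 100, ∠N ≈ 0.00°
|D| = √(1² + 3²) ≈ 3.1623, ∠D ≈ 71.57°
|L| = 100 / 3.1623 ≈ 31.623
Gain = 20 log₁₀(31.623) ≈ 30.00 dB
∠L = 0.00° − 71.57° = -71.57°

ω = 1: 37.0 dB, -45.0°; ω = 3: 30.0 dB, -71.6°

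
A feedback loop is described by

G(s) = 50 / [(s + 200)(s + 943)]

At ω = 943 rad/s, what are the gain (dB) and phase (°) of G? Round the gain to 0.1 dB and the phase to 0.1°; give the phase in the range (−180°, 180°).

-88.2 dB, -123.0°

At s = jω = j943:
pole (s+200): 200 + j943 → |·| = √(200²+943²) = √929249 ≈ 963.98, ∠ = arctan(943/200) ≈ 78.03°
pole (s+943): 943 + j943 → |·| = √(943²+943²) = √1778498 ≈ 1333.6, ∠ = arctan(943/943) ≈ 45.00°
|G| = 50 / 1.2856e+06 ≈ 3.8892e-05
Gain = 20 log₁₀(3.8892e-05) ≈ -88.20 dB
∠G = 0.00° − 123.03° = -123.03°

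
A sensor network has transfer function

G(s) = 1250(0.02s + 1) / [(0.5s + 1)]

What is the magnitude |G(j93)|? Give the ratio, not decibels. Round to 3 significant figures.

56.8

At ω = 93 rad/s:
zero (1 + j93·0.02) = 1 + j1.86 → |·| ≈ 2.1118, ∠ ≈ 61.74°
pole (1 + j93·0.5) = 1 + j46.5 → |·| ≈ 46.511, ∠ ≈ 88.77°
|G| = 1250 · 2.1118 / (46.511) ≈ 56.755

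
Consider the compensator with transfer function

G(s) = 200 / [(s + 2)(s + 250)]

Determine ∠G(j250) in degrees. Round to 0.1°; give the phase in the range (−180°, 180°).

-134.5°

At s = jω = j250:
pole (s+2): 2 + j250 → |·| = √(2²+250²) = √62504 ≈ 250.01, ∠ = arctan(250/2) ≈ 89.54°
pole (s+250): 250 + j250 → |·| = √(250²+250²) = √125000 ≈ 353.55, ∠ = arctan(250/250) ≈ 45.00°
∠G = 0.00° − 134.54° = -134.54°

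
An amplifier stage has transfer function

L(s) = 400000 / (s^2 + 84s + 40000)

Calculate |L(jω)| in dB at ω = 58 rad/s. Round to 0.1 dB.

At s = jω = j58:
quadratic: (j58)² + 84·j58 + 40000 = 36636 + j4872 → |·| ≈ 36959, ∠ ≈ 7.57°
|L| = 400000 / 36959 ≈ 10.823
Gain = 20 log₁₀(10.823) ≈ 20.69 dB

20.7 dB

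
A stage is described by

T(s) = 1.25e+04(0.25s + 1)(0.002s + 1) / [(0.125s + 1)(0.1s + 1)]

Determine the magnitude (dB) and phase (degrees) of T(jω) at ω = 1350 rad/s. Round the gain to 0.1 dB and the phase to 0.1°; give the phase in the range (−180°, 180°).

At ω = 1350 rad/s:
zero (1 + j1350·0.25) = 1 + j337.5 → |·| ≈ 337.5, ∠ ≈ 89.83°
zero (1 + j1350·0.002) = 1 + j2.7 → |·| ≈ 2.8792, ∠ ≈ 69.68°
pole (1 + j1350·0.125) = 1 + j168.75 → |·| ≈ 168.75, ∠ ≈ 89.66°
pole (1 + j1350·0.1) = 1 + j135 → |·| ≈ 135, ∠ ≈ 89.58°
|T| = 1.25e+04 · 337.5 · 2.8792 / (168.75 · 135) ≈ 533.19
Gain = 20 log₁₀(533.19) ≈ 54.54 dB
∠T = (89.83° + 69.68°) − (89.66° + 89.58°) = -19.73°

54.5 dB, -19.7°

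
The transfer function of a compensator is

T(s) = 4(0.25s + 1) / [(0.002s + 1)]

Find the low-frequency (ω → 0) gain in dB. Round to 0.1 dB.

12.0 dB

T(0) = 4 · 1 / 1 = 4
20 log₁₀(4) ≈ 12.04 dB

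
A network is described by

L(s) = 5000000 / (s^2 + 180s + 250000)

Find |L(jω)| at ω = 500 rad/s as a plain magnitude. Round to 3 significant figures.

At s = jω = j500:
quadratic: (j500)² + 180·j500 + 250000 = 0 + j90000 → |·| ≈ 90000, ∠ ≈ 90.00°
|L| = 5000000 / 90000 ≈ 55.556

55.6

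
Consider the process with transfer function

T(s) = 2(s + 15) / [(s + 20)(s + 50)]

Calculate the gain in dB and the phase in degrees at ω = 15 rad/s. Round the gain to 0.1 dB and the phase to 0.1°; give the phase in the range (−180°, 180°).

At s = jω = j15:
zero (s+15): 15 + j15 → |·| = √(15²+15²) = √450 ≈ 21.213, ∠ = arctan(15/15) ≈ 45.00°
pole (s+20): 20 + j15 → |·| = √(20²+15²) = √625 ≈ 25, ∠ = arctan(15/20) ≈ 36.87°
pole (s+50): 50 + j15 → |·| = √(50²+15²) = √2725 ≈ 52.202, ∠ = arctan(15/50) ≈ 16.70°
|T| = 2 · 21.213 / 1305 ≈ 0.03251
Gain = 20 log₁₀(0.03251) ≈ -29.76 dB
∠T = 45.00° − 53.57° = -8.57°

-29.8 dB, -8.6°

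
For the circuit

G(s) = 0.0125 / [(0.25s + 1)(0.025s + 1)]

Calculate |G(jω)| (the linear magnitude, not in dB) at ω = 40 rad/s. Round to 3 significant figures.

0.000879

At ω = 40 rad/s:
pole (1 + j40·0.25) = 1 + j10 → |·| ≈ 10.05, ∠ ≈ 84.29°
pole (1 + j40·0.025) = 1 + j1 → |·| ≈ 1.4142, ∠ ≈ 45.00°
|G| = 0.0125 · 1 / (10.05 · 1.4142) ≈ 0.00087949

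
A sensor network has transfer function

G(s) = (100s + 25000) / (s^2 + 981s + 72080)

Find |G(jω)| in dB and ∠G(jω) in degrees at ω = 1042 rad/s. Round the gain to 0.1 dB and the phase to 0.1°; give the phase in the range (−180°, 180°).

Substitute s = j1042:
Numerator: 100(j1042) + 25000 = 25000 + j104200
Denominator: (j1042)^2 + 981(j1042) + 72080 = -1013684 + j1022202
|N| = √(25000² + 104200²) ≈ 1.0716e+05, ∠N ≈ 76.51°
|D| = √(1013684² + 1022202²) ≈ 1.4396e+06, ∠D ≈ 134.76°
|G| = 1.0716e+05 / 1.4396e+06 ≈ 0.074437
Gain = 20 log₁₀(0.074437) ≈ -22.56 dB
∠G = 76.51° − 134.76° = -58.25°

-22.6 dB, -58.3°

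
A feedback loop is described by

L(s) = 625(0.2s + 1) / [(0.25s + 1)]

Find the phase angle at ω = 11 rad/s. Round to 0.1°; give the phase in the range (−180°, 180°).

-4.5°

At ω = 11 rad/s:
zero (1 + j11·0.2) = 1 + j2.2 → |·| ≈ 2.4166, ∠ ≈ 65.56°
pole (1 + j11·0.25) = 1 + j2.75 → |·| ≈ 2.9262, ∠ ≈ 70.02°
∠L = (65.56°) − (70.02°) = -4.46°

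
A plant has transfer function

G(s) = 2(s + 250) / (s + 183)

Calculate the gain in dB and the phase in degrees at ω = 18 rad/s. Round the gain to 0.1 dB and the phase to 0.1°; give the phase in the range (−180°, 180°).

At s = jω = j18:
zero (s+250): 250 + j18 → |·| = √(250²+18²) = √62824 ≈ 250.65, ∠ = arctan(18/250) ≈ 4.12°
pole (s+183): 183 + j18 → |·| = √(183²+18²) = √33813 ≈ 183.88, ∠ = arctan(18/183) ≈ 5.62°
|G| = 2 · 250.65 / 183.88 ≈ 2.7262
Gain = 20 log₁₀(2.7262) ≈ 8.71 dB
∠G = 4.12° − 5.62° = -1.50°

8.7 dB, -1.5°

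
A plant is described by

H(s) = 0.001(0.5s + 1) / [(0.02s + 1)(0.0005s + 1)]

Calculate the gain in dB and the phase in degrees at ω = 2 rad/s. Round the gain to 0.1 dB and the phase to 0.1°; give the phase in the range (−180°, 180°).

At ω = 2 rad/s:
zero (1 + j2·0.5) = 1 + j1 → |·| ≈ 1.4142, ∠ ≈ 45.00°
pole (1 + j2·0.02) = 1 + j0.04 → |·| ≈ 1.0008, ∠ ≈ 2.29°
pole (1 + j2·0.0005) = 1 + j0.001 → |·| ≈ 1, ∠ ≈ 0.06°
|H| = 0.001 · 1.4142 / (1.0008 · 1) ≈ 0.0014131
Gain = 20 log₁₀(0.0014131) ≈ -57.00 dB
∠H = (45.00°) − (2.29° + 0.06°) = 42.65°

-57.0 dB, 42.7°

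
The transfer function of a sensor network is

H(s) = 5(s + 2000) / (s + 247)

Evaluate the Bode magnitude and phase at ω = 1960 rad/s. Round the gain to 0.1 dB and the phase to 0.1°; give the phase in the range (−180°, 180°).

At s = jω = j1960:
zero (s+2000): 2000 + j1960 → |·| = √(2000²+1960²) = √7841600 ≈ 2800.3, ∠ = arctan(1960/2000) ≈ 44.42°
pole (s+247): 247 + j1960 → |·| = √(247²+1960²) = √3902609 ≈ 1975.5, ∠ = arctan(1960/247) ≈ 82.82°
|H| = 5 · 2800.3 / 1975.5 ≈ 7.0876
Gain = 20 log₁₀(7.0876) ≈ 17.01 dB
∠H = 44.42° − 82.82° = -38.40°

17.0 dB, -38.4°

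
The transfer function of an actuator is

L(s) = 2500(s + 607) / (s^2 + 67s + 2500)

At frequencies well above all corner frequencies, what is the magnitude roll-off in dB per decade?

-20 dB/decade

Each pole contributes −20 dB/decade at high frequency; each zero contributes +20 dB/decade.
Net: 1 zero(s) − 2 pole(s) → -20 dB/decade.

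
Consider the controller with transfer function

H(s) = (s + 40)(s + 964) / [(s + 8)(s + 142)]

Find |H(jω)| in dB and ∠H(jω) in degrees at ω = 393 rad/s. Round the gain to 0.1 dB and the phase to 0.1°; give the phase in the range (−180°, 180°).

At s = jω = j393:
zero (s+40): 40 + j393 → |·| = √(40²+393²) = √156049 ≈ 395.03, ∠ = arctan(393/40) ≈ 84.19°
zero (s+964): 964 + j393 → |·| = √(964²+393²) = √1083745 ≈ 1041, ∠ = arctan(393/964) ≈ 22.18°
pole (s+8): 8 + j393 → |·| = √(8²+393²) = √154513 ≈ 393.08, ∠ = arctan(393/8) ≈ 88.83°
pole (s+142): 142 + j393 → |·| = √(142²+393²) = √174613 ≈ 417.87, ∠ = arctan(393/142) ≈ 70.13°
|H| = 1 · 4.1123e+05 / 1.6426e+05 ≈ 2.5035
Gain = 20 log₁₀(2.5035) ≈ 7.97 dB
∠H = 106.37° − 158.96° = -52.59°

8.0 dB, -52.6°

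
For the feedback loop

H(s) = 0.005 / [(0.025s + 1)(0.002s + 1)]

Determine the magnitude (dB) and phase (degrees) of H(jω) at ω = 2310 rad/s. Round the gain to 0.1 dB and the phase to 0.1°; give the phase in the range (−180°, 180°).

At ω = 2310 rad/s:
pole (1 + j2310·0.025) = 1 + j57.75 → |·| ≈ 57.759, ∠ ≈ 89.01°
pole (1 + j2310·0.002) = 1 + j4.62 → |·| ≈ 4.727, ∠ ≈ 77.79°
|H| = 0.005 · 1 / (57.759 · 4.727) ≈ 1.8313e-05
Gain = 20 log₁₀(1.8313e-05) ≈ -94.74 dB
∠H = (0°) − (89.01° + 77.79°) = -166.80°

-94.7 dB, -166.8°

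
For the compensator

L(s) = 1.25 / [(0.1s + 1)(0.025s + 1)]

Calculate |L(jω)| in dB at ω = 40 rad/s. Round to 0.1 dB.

-13.4 dB

At ω = 40 rad/s:
pole (1 + j40·0.1) = 1 + j4 → |·| ≈ 4.1231, ∠ ≈ 75.96°
pole (1 + j40·0.025) = 1 + j1 → |·| ≈ 1.4142, ∠ ≈ 45.00°
|L| = 1.25 · 1 / (4.1231 · 1.4142) ≈ 0.21438
Gain = 20 log₁₀(0.21438) ≈ -13.38 dB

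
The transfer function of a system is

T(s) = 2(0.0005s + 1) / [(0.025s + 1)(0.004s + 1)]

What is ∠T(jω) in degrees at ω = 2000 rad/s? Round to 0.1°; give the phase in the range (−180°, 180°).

At ω = 2000 rad/s:
zero (1 + j2000·0.0005) = 1 + j1 → |·| ≈ 1.4142, ∠ ≈ 45.00°
pole (1 + j2000·0.025) = 1 + j50 → |·| ≈ 50.01, ∠ ≈ 88.85°
pole (1 + j2000·0.004) = 1 + j8 → |·| ≈ 8.0623, ∠ ≈ 82.87°
∠T = (45.00°) − (88.85° + 82.87°) = -126.72°

-126.7°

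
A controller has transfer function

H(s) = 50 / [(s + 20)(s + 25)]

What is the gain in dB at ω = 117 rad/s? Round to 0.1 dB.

At s = jω = j117:
pole (s+20): 20 + j117 → |·| = √(20²+117²) = √14089 ≈ 118.7, ∠ = arctan(117/20) ≈ 80.30°
pole (s+25): 25 + j117 → |·| = √(25²+117²) = √14314 ≈ 119.64, ∠ = arctan(117/25) ≈ 77.94°
|H| = 50 / 14201 ≈ 0.0035209
Gain = 20 log₁₀(0.0035209) ≈ -49.07 dB

-49.1 dB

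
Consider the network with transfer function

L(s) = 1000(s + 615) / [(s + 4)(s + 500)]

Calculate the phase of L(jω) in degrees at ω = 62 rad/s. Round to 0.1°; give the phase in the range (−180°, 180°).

-87.6°

At s = jω = j62:
zero (s+615): 615 + j62 → |·| = √(615²+62²) = √382069 ≈ 618.12, ∠ = arctan(62/615) ≈ 5.76°
pole (s+4): 4 + j62 → |·| = √(4²+62²) = √3860 ≈ 62.129, ∠ = arctan(62/4) ≈ 86.31°
pole (s+500): 500 + j62 → |·| = √(500²+62²) = √253844 ≈ 503.83, ∠ = arctan(62/500) ≈ 7.07°
∠L = 5.76° − 93.38° = -87.62°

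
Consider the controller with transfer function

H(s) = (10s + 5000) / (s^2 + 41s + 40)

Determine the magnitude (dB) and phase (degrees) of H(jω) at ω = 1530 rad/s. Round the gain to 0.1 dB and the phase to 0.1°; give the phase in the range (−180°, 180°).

Substitute s = j1530:
Numerator: 10(j1530) + 5000 = 5000 + j15300
Denominator: (j1530)^2 + 41(j1530) + 40 = -2340860 + j62730
|N| = √(5000² + 15300²) ≈ 16096, ∠N ≈ 71.90°
|D| = √(2340860² + 62730²) ≈ 2.3417e+06, ∠D ≈ 178.46°
|H| = 16096 / 2.3417e+06 ≈ 0.0068736
Gain = 20 log₁₀(0.0068736) ≈ -43.26 dB
∠H = 71.90° − 178.46° = -106.56°

-43.3 dB, -106.6°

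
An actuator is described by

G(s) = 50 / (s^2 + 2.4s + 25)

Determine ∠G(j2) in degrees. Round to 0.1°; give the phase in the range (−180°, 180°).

-12.9°

At s = jω = j2:
quadratic: (j2)² + 2.4·j2 + 25 = 21 + j4.8 → |·| ≈ 21.542, ∠ ≈ 12.88°
∠G = 0.00° − 12.88° = -12.88°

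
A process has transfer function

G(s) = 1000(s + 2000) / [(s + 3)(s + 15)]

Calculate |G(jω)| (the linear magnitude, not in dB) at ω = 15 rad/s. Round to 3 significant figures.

At s = jω = j15:
zero (s+2000): 2000 + j15 → |·| = √(2000²+15²) = √4000225 ≈ 2000.1, ∠ = arctan(15/2000) ≈ 0.43°
pole (s+3): 3 + j15 → |·| = √(3²+15²) = √234 ≈ 15.297, ∠ = arctan(15/3) ≈ 78.69°
pole (s+15): 15 + j15 → |·| = √(15²+15²) = √450 ≈ 21.213, ∠ = arctan(15/15) ≈ 45.00°
|G| = 1000 · 2000.1 / 324.5 ≈ 6163.6

6.16e+03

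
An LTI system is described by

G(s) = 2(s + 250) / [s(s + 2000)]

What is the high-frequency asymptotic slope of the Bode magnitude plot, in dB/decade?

-20 dB/decade

Each pole contributes −20 dB/decade at high frequency; each zero contributes +20 dB/decade.
Net: 1 zero(s) − 2 pole(s) → -20 dB/decade.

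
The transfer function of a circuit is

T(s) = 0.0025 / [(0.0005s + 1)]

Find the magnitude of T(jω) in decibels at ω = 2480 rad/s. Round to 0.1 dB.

At ω = 2480 rad/s:
pole (1 + j2480·0.0005) = 1 + j1.24 → |·| ≈ 1.593, ∠ ≈ 51.12°
|T| = 0.0025 · 1 / (1.593) ≈ 0.0015694
Gain = 20 log₁₀(0.0015694) ≈ -56.09 dB

-56.1 dB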